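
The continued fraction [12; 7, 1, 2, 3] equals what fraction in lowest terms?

Fold from the inside: start with 3/1.
  2 + 1/3 = 7/3
  1 + 3/7 = 10/7
  7 + 7/10 = 77/10
  12 + 10/77 = 934/77

934/77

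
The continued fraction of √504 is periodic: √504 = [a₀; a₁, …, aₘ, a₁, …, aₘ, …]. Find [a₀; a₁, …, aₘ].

a₀ = ⌊√504⌋ = 22.
With m₀=0, d₀=1 and mₖ₊₁ = dₖaₖ − mₖ, dₖ₊₁ = (n − mₖ₊₁²)/dₖ, aₖ₊₁ = ⌊(a₀+mₖ₊₁)/dₖ₊₁⌋:
  k=1: m=22, d=20, a=2
  k=2: m=18, d=9, a=4
  k=3: m=18, d=20, a=2
  k=4: m=22, d=1, a=44
d=1 and a=2a₀=44 at k=4, so the next step gives (m, d) = (22, 20) again — its k=1 value — and the period has length 4.

[22; 2, 4, 2, 44]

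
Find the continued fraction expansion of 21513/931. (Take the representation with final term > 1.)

[23; 9, 3, 4, 2, 3]

21513 = 23×931 + 100
931 = 9×100 + 31
100 = 3×31 + 7
31 = 4×7 + 3
7 = 2×3 + 1
3 = 3×1 + 0  (stop)
So 21513/931 = [23; 9, 3, 4, 2, 3].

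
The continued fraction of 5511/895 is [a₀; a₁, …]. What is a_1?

6

5511 = 6·895 + 141   →  a_0 = 6
895 = 6·141 + 49   →  a_1 = 6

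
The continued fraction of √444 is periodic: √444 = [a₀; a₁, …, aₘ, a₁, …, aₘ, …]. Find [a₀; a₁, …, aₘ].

[21; 14, 42]

a₀ = ⌊√444⌋ = 21.
With m₀=0, d₀=1 and mₖ₊₁ = dₖaₖ − mₖ, dₖ₊₁ = (n − mₖ₊₁²)/dₖ, aₖ₊₁ = ⌊(a₀+mₖ₊₁)/dₖ₊₁⌋:
  k=1: m=21, d=3, a=14
  k=2: m=21, d=1, a=42
d=1 and a=2a₀=42 at k=2, so the next step gives (m, d) = (21, 3) again — its k=1 value — and the period has length 2.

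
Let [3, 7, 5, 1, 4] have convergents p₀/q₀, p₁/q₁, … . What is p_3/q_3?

135/43

Using pₖ = aₖpₖ₋₁ + pₖ₋₂, qₖ = aₖqₖ₋₁ + qₖ₋₂ (with p₋₁=1, p₋₂=0, q₋₁=0, q₋₂=1):
  k=0: a=3, p=3, q=1
  k=1: a=7, p=22, q=7
  k=2: a=5, p=113, q=36
  k=3: a=1, p=135, q=43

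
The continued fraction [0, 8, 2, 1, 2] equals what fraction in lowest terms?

8/67

Using pₖ = aₖpₖ₋₁ + pₖ₋₂ and qₖ = aₖqₖ₋₁ + qₖ₋₂:
  k=0: a=0, p=0, q=1
  k=1: a=8, p=1, q=8
  k=2: a=2, p=2, q=17
  k=3: a=1, p=3, q=25
  k=4: a=2, p=8, q=67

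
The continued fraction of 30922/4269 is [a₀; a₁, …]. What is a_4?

7

30922 = 7·4269 + 1039   →  a_0 = 7
4269 = 4·1039 + 113   →  a_1 = 4
1039 = 9·113 + 22   →  a_2 = 9
113 = 5·22 + 3   →  a_3 = 5
22 = 7·3 + 1   →  a_4 = 7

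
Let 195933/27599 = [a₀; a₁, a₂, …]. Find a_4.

195933 = 7·27599 + 2740   →  a_0 = 7
27599 = 10·2740 + 199   →  a_1 = 10
2740 = 13·199 + 153   →  a_2 = 13
199 = 1·153 + 46   →  a_3 = 1
153 = 3·46 + 15   →  a_4 = 3

3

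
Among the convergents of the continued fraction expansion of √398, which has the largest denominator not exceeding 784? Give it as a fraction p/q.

15541/779

√398 = [19; 1, 18, 1, 38, …] (period length 4).
Convergents:
  p_0/q_0 = 19/1
  p_1/q_1 = 20/1
  p_2/q_2 = 379/19
  p_3/q_3 = 399/20
  p_4/q_4 = 15541/779
  p_5/q_5 = 15940/799
q_4 = 779 ≤ 784 < 799 = q_5, so the answer is 15541/779.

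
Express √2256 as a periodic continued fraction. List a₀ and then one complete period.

a₀ = ⌊√2256⌋ = 47.

[47; 2, 94]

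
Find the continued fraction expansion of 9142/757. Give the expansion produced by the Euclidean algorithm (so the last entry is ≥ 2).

9142 = 12*757 + 58
757 = 13*58 + 3
58 = 19*3 + 1
3 = 3*1 + 0  (stop)
So 9142/757 = [12; 13, 19, 3].

[12; 13, 19, 3]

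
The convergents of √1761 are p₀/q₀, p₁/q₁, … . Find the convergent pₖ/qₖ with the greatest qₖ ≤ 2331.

97483/2323

√1761 = [41; 1, 26, 1, 82, …] (period length 4).
Convergents:
  p_0/q_0 = 41/1
  p_1/q_1 = 42/1
  p_2/q_2 = 1133/27
  p_3/q_3 = 1175/28
  p_4/q_4 = 97483/2323
  p_5/q_5 = 98658/2351
q_4 = 2323 ≤ 2331 < 2351 = q_5, so the answer is 97483/2323.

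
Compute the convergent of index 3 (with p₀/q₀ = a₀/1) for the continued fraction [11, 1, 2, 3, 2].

Using pₖ = aₖpₖ₋₁ + pₖ₋₂, qₖ = aₖqₖ₋₁ + qₖ₋₂ (with p₋₁=1, p₋₂=0, q₋₁=0, q₋₂=1):
  k=0: a=11, p=11, q=1
  k=1: a=1, p=12, q=1
  k=2: a=2, p=35, q=3
  k=3: a=3, p=117, q=10

117/10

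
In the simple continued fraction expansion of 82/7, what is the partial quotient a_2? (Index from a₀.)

82 = 11·7 + 5   →  a_0 = 11
7 = 1·5 + 2   →  a_1 = 1
5 = 2·2 + 1   →  a_2 = 2

2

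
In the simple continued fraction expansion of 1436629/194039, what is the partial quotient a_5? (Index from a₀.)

1436629 = 7·194039 + 78356   →  a_0 = 7
194039 = 2·78356 + 37327   →  a_1 = 2
78356 = 2·37327 + 3702   →  a_2 = 2
37327 = 10·3702 + 307   →  a_3 = 10
3702 = 12·307 + 18   →  a_4 = 12
307 = 17·18 + 1   →  a_5 = 17

17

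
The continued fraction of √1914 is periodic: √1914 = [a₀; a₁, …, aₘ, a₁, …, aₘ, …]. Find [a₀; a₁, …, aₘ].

a₀ = ⌊√1914⌋ = 43.
With m₀=0, d₀=1 and mₖ₊₁ = dₖaₖ − mₖ, dₖ₊₁ = (n − mₖ₊₁²)/dₖ, aₖ₊₁ = ⌊(a₀+mₖ₊₁)/dₖ₊₁⌋:
  k=1: m=43, d=65, a=1
  k=2: m=22, d=22, a=2
  k=3: m=22, d=65, a=1
  k=4: m=43, d=1, a=86
d=1 and a=2a₀=86 at k=4, so the next step gives (m, d) = (43, 65) again — its k=1 value — and the period has length 4.

[43; 1, 2, 1, 86]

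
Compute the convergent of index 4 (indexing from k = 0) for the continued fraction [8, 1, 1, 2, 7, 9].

318/37

Using pₖ = aₖpₖ₋₁ + pₖ₋₂, qₖ = aₖqₖ₋₁ + qₖ₋₂ (with p₋₁=1, p₋₂=0, q₋₁=0, q₋₂=1):
  k=0: a=8, p=8, q=1
  k=1: a=1, p=9, q=1
  k=2: a=1, p=17, q=2
  k=3: a=2, p=43, q=5
  k=4: a=7, p=318, q=37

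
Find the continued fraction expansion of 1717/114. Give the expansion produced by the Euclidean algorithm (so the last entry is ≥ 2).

1717 = 15×114 + 7
114 = 16×7 + 2
7 = 3×2 + 1
2 = 2×1 + 0  (stop)
So 1717/114 = [15; 16, 3, 2].

[15; 16, 3, 2]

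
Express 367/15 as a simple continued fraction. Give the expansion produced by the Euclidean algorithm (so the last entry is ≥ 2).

[24; 2, 7]

367 = 24×15 + 7
15 = 2×7 + 1
7 = 7×1 + 0  (stop)
So 367/15 = [24; 2, 7].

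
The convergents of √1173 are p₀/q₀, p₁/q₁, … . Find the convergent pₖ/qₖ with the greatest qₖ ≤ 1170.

37537/1096

√1173 = [34; 4, 68, …] (period length 2).
Convergents:
  p_0/q_0 = 34/1
  p_1/q_1 = 137/4
  p_2/q_2 = 9350/273
  p_3/q_3 = 37537/1096
  p_4/q_4 = 2561866/74801
q_3 = 1096 ≤ 1170 < 74801 = q_4, so the answer is 37537/1096.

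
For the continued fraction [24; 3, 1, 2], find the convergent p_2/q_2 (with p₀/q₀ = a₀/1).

Using pₖ = aₖpₖ₋₁ + pₖ₋₂, qₖ = aₖqₖ₋₁ + qₖ₋₂ (with p₋₁=1, p₋₂=0, q₋₁=0, q₋₂=1):
  k=0: a=24, p=24, q=1
  k=1: a=3, p=73, q=3
  k=2: a=1, p=97, q=4

97/4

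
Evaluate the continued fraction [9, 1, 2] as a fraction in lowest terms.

Using pₖ = aₖpₖ₋₁ + pₖ₋₂ and qₖ = aₖqₖ₋₁ + qₖ₋₂:
  k=0: a=9, p=9, q=1
  k=1: a=1, p=10, q=1
  k=2: a=2, p=29, q=3

29/3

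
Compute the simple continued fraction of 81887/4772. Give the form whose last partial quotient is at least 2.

81887 = 17·4772 + 763
4772 = 6·763 + 194
763 = 3·194 + 181
194 = 1·181 + 13
181 = 13·13 + 12
13 = 1·12 + 1
12 = 12·1 + 0  (stop)
So 81887/4772 = [17; 6, 3, 1, 13, 1, 12].

[17; 6, 3, 1, 13, 1, 12]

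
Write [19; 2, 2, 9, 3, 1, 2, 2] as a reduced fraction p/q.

Fold from the inside: start with 2/1.
  2 + 1/2 = 5/2
  1 + 2/5 = 7/5
  3 + 5/7 = 26/7
  9 + 7/26 = 241/26
  2 + 26/241 = 508/241
  2 + 241/508 = 1257/508
  19 + 508/1257 = 24391/1257

24391/1257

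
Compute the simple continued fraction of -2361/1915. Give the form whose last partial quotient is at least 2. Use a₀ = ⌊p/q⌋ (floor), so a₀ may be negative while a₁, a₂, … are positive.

-2361 = -2*1915 + 1469
1915 = 1*1469 + 446
1469 = 3*446 + 131
446 = 3*131 + 53
131 = 2*53 + 25
53 = 2*25 + 3
25 = 8*3 + 1
3 = 3*1 + 0  (stop)
So -2361/1915 = [-2; 1, 3, 3, 2, 2, 8, 3].

[-2; 1, 3, 3, 2, 2, 8, 3]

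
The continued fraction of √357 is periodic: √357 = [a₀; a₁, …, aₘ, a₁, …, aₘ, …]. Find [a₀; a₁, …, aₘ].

[18; 1, 8, 2, 8, 1, 36]

a₀ = ⌊√357⌋ = 18.
With m₀=0, d₀=1 and mₖ₊₁ = dₖaₖ − mₖ, dₖ₊₁ = (n − mₖ₊₁²)/dₖ, aₖ₊₁ = ⌊(a₀+mₖ₊₁)/dₖ₊₁⌋:
  k=1: m=18, d=33, a=1
  k=2: m=15, d=4, a=8
  k=3: m=17, d=17, a=2
  k=4: m=17, d=4, a=8
  k=5: m=15, d=33, a=1
  k=6: m=18, d=1, a=36
d=1 and a=2a₀=36 at k=6, so the next step gives (m, d) = (18, 33) again — its k=1 value — and the period has length 6.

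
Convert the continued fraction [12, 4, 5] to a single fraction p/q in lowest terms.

Fold from the inside: start with 5/1.
  4 + 1/5 = 21/5
  12 + 5/21 = 257/21

257/21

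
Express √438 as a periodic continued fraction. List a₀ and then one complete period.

[20; 1, 12, 1, 40]

a₀ = ⌊√438⌋ = 20.
With m₀=0, d₀=1 and mₖ₊₁ = dₖaₖ − mₖ, dₖ₊₁ = (n − mₖ₊₁²)/dₖ, aₖ₊₁ = ⌊(a₀+mₖ₊₁)/dₖ₊₁⌋:
  k=1: m=20, d=38, a=1
  k=2: m=18, d=3, a=12
  k=3: m=18, d=38, a=1
  k=4: m=20, d=1, a=40
d=1 and a=2a₀=40 at k=4, so the next step gives (m, d) = (20, 38) again — its k=1 value — and the period has length 4.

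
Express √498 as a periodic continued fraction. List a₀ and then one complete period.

a₀ = ⌊√498⌋ = 22.

[22; 3, 6, 22, 6, 3, 44]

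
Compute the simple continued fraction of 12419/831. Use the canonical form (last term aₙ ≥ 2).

[14; 1, 17, 15, 3]

12419 = 14*831 + 785
831 = 1*785 + 46
785 = 17*46 + 3
46 = 15*3 + 1
3 = 3*1 + 0  (stop)
So 12419/831 = [14; 1, 17, 15, 3].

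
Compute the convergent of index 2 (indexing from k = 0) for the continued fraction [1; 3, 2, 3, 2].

9/7

Using pₖ = aₖpₖ₋₁ + pₖ₋₂, qₖ = aₖqₖ₋₁ + qₖ₋₂ (with p₋₁=1, p₋₂=0, q₋₁=0, q₋₂=1):
  k=0: a=1, p=1, q=1
  k=1: a=3, p=4, q=3
  k=2: a=2, p=9, q=7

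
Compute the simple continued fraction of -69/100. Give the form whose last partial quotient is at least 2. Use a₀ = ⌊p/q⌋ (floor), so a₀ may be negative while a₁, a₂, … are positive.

-69 = -1·100 + 31
100 = 3·31 + 7
31 = 4·7 + 3
7 = 2·3 + 1
3 = 3·1 + 0  (stop)
So -69/100 = [-1; 3, 4, 2, 3].

[-1; 3, 4, 2, 3]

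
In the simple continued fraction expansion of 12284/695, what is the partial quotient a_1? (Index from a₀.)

1

12284 = 17·695 + 469   →  a_0 = 17
695 = 1·469 + 226   →  a_1 = 1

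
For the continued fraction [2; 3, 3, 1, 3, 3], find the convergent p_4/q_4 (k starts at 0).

113/49

Using pₖ = aₖpₖ₋₁ + pₖ₋₂, qₖ = aₖqₖ₋₁ + qₖ₋₂ (with p₋₁=1, p₋₂=0, q₋₁=0, q₋₂=1):
  k=0: a=2, p=2, q=1
  k=1: a=3, p=7, q=3
  k=2: a=3, p=23, q=10
  k=3: a=1, p=30, q=13
  k=4: a=3, p=113, q=49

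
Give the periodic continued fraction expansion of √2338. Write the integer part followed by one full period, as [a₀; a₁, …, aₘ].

a₀ = ⌊√2338⌋ = 48.

[48; 2, 1, 5, 48, 5, 1, 2, 96]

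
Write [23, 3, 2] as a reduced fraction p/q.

163/7

Fold from the inside: start with 2/1.
  3 + 1/2 = 7/2
  23 + 2/7 = 163/7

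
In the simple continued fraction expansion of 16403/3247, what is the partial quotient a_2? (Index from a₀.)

16403 = 5·3247 + 168   →  a_0 = 5
3247 = 19·168 + 55   →  a_1 = 19
168 = 3·55 + 3   →  a_2 = 3

3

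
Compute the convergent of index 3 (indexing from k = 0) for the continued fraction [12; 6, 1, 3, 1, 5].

Using pₖ = aₖpₖ₋₁ + pₖ₋₂, qₖ = aₖqₖ₋₁ + qₖ₋₂ (with p₋₁=1, p₋₂=0, q₋₁=0, q₋₂=1):
  k=0: a=12, p=12, q=1
  k=1: a=6, p=73, q=6
  k=2: a=1, p=85, q=7
  k=3: a=3, p=328, q=27

328/27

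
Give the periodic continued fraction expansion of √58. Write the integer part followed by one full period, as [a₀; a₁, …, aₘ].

a₀ = ⌊√58⌋ = 7.

[7; 1, 1, 1, 1, 1, 1, 14]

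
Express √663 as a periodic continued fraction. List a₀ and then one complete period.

a₀ = ⌊√663⌋ = 25.
With m₀=0, d₀=1 and mₖ₊₁ = dₖaₖ − mₖ, dₖ₊₁ = (n − mₖ₊₁²)/dₖ, aₖ₊₁ = ⌊(a₀+mₖ₊₁)/dₖ₊₁⌋:
  k=1: m=25, d=38, a=1
  k=2: m=13, d=13, a=2
  k=3: m=13, d=38, a=1
  k=4: m=25, d=1, a=50
d=1 and a=2a₀=50 at k=4, so the next step gives (m, d) = (25, 38) again — its k=1 value — and the period has length 4.

[25; 1, 2, 1, 50]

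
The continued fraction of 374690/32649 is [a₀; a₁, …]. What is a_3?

19

374690 = 11·32649 + 15551   →  a_0 = 11
32649 = 2·15551 + 1547   →  a_1 = 2
15551 = 10·1547 + 81   →  a_2 = 10
1547 = 19·81 + 8   →  a_3 = 19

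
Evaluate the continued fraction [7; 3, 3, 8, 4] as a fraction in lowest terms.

Using pₖ = aₖpₖ₋₁ + pₖ₋₂ and qₖ = aₖqₖ₋₁ + qₖ₋₂:
  k=0: a=7, p=7, q=1
  k=1: a=3, p=22, q=3
  k=2: a=3, p=73, q=10
  k=3: a=8, p=606, q=83
  k=4: a=4, p=2497, q=342

2497/342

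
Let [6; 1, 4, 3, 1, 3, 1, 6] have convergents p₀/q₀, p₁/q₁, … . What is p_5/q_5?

538/79

Using pₖ = aₖpₖ₋₁ + pₖ₋₂, qₖ = aₖqₖ₋₁ + qₖ₋₂ (with p₋₁=1, p₋₂=0, q₋₁=0, q₋₂=1):
  k=0: a=6, p=6, q=1
  k=1: a=1, p=7, q=1
  k=2: a=4, p=34, q=5
  k=3: a=3, p=109, q=16
  k=4: a=1, p=143, q=21
  k=5: a=3, p=538, q=79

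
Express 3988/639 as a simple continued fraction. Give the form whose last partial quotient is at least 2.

3988 = 6*639 + 154
639 = 4*154 + 23
154 = 6*23 + 16
23 = 1*16 + 7
16 = 2*7 + 2
7 = 3*2 + 1
2 = 2*1 + 0  (stop)
So 3988/639 = [6; 4, 6, 1, 2, 3, 2].

[6; 4, 6, 1, 2, 3, 2]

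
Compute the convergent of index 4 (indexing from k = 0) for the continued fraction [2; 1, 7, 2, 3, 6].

170/59

Using pₖ = aₖpₖ₋₁ + pₖ₋₂, qₖ = aₖqₖ₋₁ + qₖ₋₂ (with p₋₁=1, p₋₂=0, q₋₁=0, q₋₂=1):
  k=0: a=2, p=2, q=1
  k=1: a=1, p=3, q=1
  k=2: a=7, p=23, q=8
  k=3: a=2, p=49, q=17
  k=4: a=3, p=170, q=59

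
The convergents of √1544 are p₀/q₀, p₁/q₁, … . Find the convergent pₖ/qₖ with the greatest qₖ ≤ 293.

√1544 = [39; 3, 2, 2, 9, 2, 2, 3, 78, …] (period length 8).
Convergents:
  p_0/q_0 = 39/1
  p_1/q_1 = 118/3
  p_2/q_2 = 275/7
  p_3/q_3 = 668/17
  p_4/q_4 = 6287/160
  p_5/q_5 = 13242/337
q_4 = 160 ≤ 293 < 337 = q_5, so the answer is 6287/160.

6287/160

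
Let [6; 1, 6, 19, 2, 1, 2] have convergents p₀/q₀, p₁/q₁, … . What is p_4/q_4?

Using pₖ = aₖpₖ₋₁ + pₖ₋₂, qₖ = aₖqₖ₋₁ + qₖ₋₂ (with p₋₁=1, p₋₂=0, q₋₁=0, q₋₂=1):
  k=0: a=6, p=6, q=1
  k=1: a=1, p=7, q=1
  k=2: a=6, p=48, q=7
  k=3: a=19, p=919, q=134
  k=4: a=2, p=1886, q=275

1886/275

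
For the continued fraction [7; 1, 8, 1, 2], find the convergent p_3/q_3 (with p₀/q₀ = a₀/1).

79/10

Using pₖ = aₖpₖ₋₁ + pₖ₋₂, qₖ = aₖqₖ₋₁ + qₖ₋₂ (with p₋₁=1, p₋₂=0, q₋₁=0, q₋₂=1):
  k=0: a=7, p=7, q=1
  k=1: a=1, p=8, q=1
  k=2: a=8, p=71, q=9
  k=3: a=1, p=79, q=10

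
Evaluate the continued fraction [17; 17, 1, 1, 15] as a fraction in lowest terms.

9262/543

Using pₖ = aₖpₖ₋₁ + pₖ₋₂ and qₖ = aₖqₖ₋₁ + qₖ₋₂:
  k=0: a=17, p=17, q=1
  k=1: a=17, p=290, q=17
  k=2: a=1, p=307, q=18
  k=3: a=1, p=597, q=35
  k=4: a=15, p=9262, q=543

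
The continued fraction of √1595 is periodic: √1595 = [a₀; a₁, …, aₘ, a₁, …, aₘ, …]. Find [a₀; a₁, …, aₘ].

[39; 1, 14, 1, 78]

a₀ = ⌊√1595⌋ = 39.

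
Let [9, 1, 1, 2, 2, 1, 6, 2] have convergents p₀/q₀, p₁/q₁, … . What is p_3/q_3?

Using pₖ = aₖpₖ₋₁ + pₖ₋₂, qₖ = aₖqₖ₋₁ + qₖ₋₂ (with p₋₁=1, p₋₂=0, q₋₁=0, q₋₂=1):
  k=0: a=9, p=9, q=1
  k=1: a=1, p=10, q=1
  k=2: a=1, p=19, q=2
  k=3: a=2, p=48, q=5

48/5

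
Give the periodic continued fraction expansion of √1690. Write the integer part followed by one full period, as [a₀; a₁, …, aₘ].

a₀ = ⌊√1690⌋ = 41.
With m₀=0, d₀=1 and mₖ₊₁ = dₖaₖ − mₖ, dₖ₊₁ = (n − mₖ₊₁²)/dₖ, aₖ₊₁ = ⌊(a₀+mₖ₊₁)/dₖ₊₁⌋:
  k=1: m=41, d=9, a=9
  k=2: m=40, d=10, a=8
  k=3: m=40, d=9, a=9
  k=4: m=41, d=1, a=82
d=1 and a=2a₀=82 at k=4, so the next step gives (m, d) = (41, 9) again — its k=1 value — and the period has length 4.

[41; 9, 8, 9, 82]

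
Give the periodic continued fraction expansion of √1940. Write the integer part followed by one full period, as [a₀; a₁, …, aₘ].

[44; 22, 88]

a₀ = ⌊√1940⌋ = 44.
With m₀=0, d₀=1 and mₖ₊₁ = dₖaₖ − mₖ, dₖ₊₁ = (n − mₖ₊₁²)/dₖ, aₖ₊₁ = ⌊(a₀+mₖ₊₁)/dₖ₊₁⌋:
  k=1: m=44, d=4, a=22
  k=2: m=44, d=1, a=88
d=1 and a=2a₀=88 at k=2, so the next step gives (m, d) = (44, 4) again — its k=1 value — and the period has length 2.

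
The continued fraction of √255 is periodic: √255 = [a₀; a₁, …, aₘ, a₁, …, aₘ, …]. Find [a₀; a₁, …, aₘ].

a₀ = ⌊√255⌋ = 15.

[15; 1, 30]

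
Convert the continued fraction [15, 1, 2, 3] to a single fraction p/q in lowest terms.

Fold from the inside: start with 3/1.
  2 + 1/3 = 7/3
  1 + 3/7 = 10/7
  15 + 7/10 = 157/10

157/10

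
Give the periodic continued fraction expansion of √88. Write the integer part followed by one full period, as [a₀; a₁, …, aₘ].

a₀ = ⌊√88⌋ = 9.
With m₀=0, d₀=1 and mₖ₊₁ = dₖaₖ − mₖ, dₖ₊₁ = (n − mₖ₊₁²)/dₖ, aₖ₊₁ = ⌊(a₀+mₖ₊₁)/dₖ₊₁⌋:
  k=1: m=9, d=7, a=2
  k=2: m=5, d=9, a=1
  k=3: m=4, d=8, a=1
  k=4: m=4, d=9, a=1
  k=5: m=5, d=7, a=2
  k=6: m=9, d=1, a=18
d=1 and a=2a₀=18 at k=6, so the next step gives (m, d) = (9, 7) again — its k=1 value — and the period has length 6.

[9; 2, 1, 1, 1, 2, 18]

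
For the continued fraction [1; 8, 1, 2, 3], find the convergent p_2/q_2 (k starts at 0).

Using pₖ = aₖpₖ₋₁ + pₖ₋₂, qₖ = aₖqₖ₋₁ + qₖ₋₂ (with p₋₁=1, p₋₂=0, q₋₁=0, q₋₂=1):
  k=0: a=1, p=1, q=1
  k=1: a=8, p=9, q=8
  k=2: a=1, p=10, q=9

10/9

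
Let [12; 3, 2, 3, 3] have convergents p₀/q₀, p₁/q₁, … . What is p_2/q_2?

Using pₖ = aₖpₖ₋₁ + pₖ₋₂, qₖ = aₖqₖ₋₁ + qₖ₋₂ (with p₋₁=1, p₋₂=0, q₋₁=0, q₋₂=1):
  k=0: a=12, p=12, q=1
  k=1: a=3, p=37, q=3
  k=2: a=2, p=86, q=7

86/7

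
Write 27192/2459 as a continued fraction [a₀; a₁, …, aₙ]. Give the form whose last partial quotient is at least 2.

27192 = 11*2459 + 143
2459 = 17*143 + 28
143 = 5*28 + 3
28 = 9*3 + 1
3 = 3*1 + 0  (stop)
So 27192/2459 = [11; 17, 5, 9, 3].

[11; 17, 5, 9, 3]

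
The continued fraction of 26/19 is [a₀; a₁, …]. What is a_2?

26 = 1·19 + 7   →  a_0 = 1
19 = 2·7 + 5   →  a_1 = 2
7 = 1·5 + 2   →  a_2 = 1

1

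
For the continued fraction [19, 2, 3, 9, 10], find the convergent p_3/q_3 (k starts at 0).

Using pₖ = aₖpₖ₋₁ + pₖ₋₂, qₖ = aₖqₖ₋₁ + qₖ₋₂ (with p₋₁=1, p₋₂=0, q₋₁=0, q₋₂=1):
  k=0: a=19, p=19, q=1
  k=1: a=2, p=39, q=2
  k=2: a=3, p=136, q=7
  k=3: a=9, p=1263, q=65

1263/65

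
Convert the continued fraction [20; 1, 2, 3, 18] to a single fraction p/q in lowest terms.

Using pₖ = aₖpₖ₋₁ + pₖ₋₂ and qₖ = aₖqₖ₋₁ + qₖ₋₂:
  k=0: a=20, p=20, q=1
  k=1: a=1, p=21, q=1
  k=2: a=2, p=62, q=3
  k=3: a=3, p=207, q=10
  k=4: a=18, p=3788, q=183

3788/183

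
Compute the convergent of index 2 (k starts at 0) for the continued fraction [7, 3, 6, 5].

139/19

Using pₖ = aₖpₖ₋₁ + pₖ₋₂, qₖ = aₖqₖ₋₁ + qₖ₋₂ (with p₋₁=1, p₋₂=0, q₋₁=0, q₋₂=1):
  k=0: a=7, p=7, q=1
  k=1: a=3, p=22, q=3
  k=2: a=6, p=139, q=19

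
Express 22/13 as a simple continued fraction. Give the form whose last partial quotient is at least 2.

[1; 1, 2, 4]

22 = 1×13 + 9
13 = 1×9 + 4
9 = 2×4 + 1
4 = 4×1 + 0  (stop)
So 22/13 = [1; 1, 2, 4].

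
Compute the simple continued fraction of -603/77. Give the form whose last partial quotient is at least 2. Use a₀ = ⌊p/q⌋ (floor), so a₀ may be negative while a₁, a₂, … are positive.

-603 = -8·77 + 13
77 = 5·13 + 12
13 = 1·12 + 1
12 = 12·1 + 0  (stop)
So -603/77 = [-8; 5, 1, 12].

[-8; 5, 1, 12]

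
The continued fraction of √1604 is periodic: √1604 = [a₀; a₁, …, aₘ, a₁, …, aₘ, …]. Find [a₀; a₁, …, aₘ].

a₀ = ⌊√1604⌋ = 40.
With m₀=0, d₀=1 and mₖ₊₁ = dₖaₖ − mₖ, dₖ₊₁ = (n − mₖ₊₁²)/dₖ, aₖ₊₁ = ⌊(a₀+mₖ₊₁)/dₖ₊₁⌋:
  k=1: m=40, d=4, a=20
  k=2: m=40, d=1, a=80
d=1 and a=2a₀=80 at k=2, so the next step gives (m, d) = (40, 4) again — its k=1 value — and the period has length 2.

[40; 20, 80]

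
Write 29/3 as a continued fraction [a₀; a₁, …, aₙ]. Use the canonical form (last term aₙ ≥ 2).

29 = 9*3 + 2
3 = 1*2 + 1
2 = 2*1 + 0  (stop)
So 29/3 = [9; 1, 2].

[9; 1, 2]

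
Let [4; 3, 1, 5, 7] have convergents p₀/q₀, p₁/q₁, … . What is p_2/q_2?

Using pₖ = aₖpₖ₋₁ + pₖ₋₂, qₖ = aₖqₖ₋₁ + qₖ₋₂ (with p₋₁=1, p₋₂=0, q₋₁=0, q₋₂=1):
  k=0: a=4, p=4, q=1
  k=1: a=3, p=13, q=3
  k=2: a=1, p=17, q=4

17/4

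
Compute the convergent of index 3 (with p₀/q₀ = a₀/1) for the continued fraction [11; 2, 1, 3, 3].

125/11

Using pₖ = aₖpₖ₋₁ + pₖ₋₂, qₖ = aₖqₖ₋₁ + qₖ₋₂ (with p₋₁=1, p₋₂=0, q₋₁=0, q₋₂=1):
  k=0: a=11, p=11, q=1
  k=1: a=2, p=23, q=2
  k=2: a=1, p=34, q=3
  k=3: a=3, p=125, q=11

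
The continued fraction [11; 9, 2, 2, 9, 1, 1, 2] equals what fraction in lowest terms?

26111/2351

Fold from the inside: start with 2/1.
  1 + 1/2 = 3/2
  1 + 2/3 = 5/3
  9 + 3/5 = 48/5
  2 + 5/48 = 101/48
  2 + 48/101 = 250/101
  9 + 101/250 = 2351/250
  11 + 250/2351 = 26111/2351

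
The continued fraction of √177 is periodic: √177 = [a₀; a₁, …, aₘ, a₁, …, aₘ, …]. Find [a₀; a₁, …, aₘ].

a₀ = ⌊√177⌋ = 13.

[13; 3, 3, 2, 8, 2, 3, 3, 26]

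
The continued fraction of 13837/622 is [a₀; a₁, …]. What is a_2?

15

13837 = 22·622 + 153   →  a_0 = 22
622 = 4·153 + 10   →  a_1 = 4
153 = 15·10 + 3   →  a_2 = 15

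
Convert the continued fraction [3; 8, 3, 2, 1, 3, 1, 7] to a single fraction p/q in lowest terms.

Using pₖ = aₖpₖ₋₁ + pₖ₋₂ and qₖ = aₖqₖ₋₁ + qₖ₋₂:
  k=0: a=3, p=3, q=1
  k=1: a=8, p=25, q=8
  k=2: a=3, p=78, q=25
  k=3: a=2, p=181, q=58
  k=4: a=1, p=259, q=83
  k=5: a=3, p=958, q=307
  k=6: a=1, p=1217, q=390
  k=7: a=7, p=9477, q=3037

9477/3037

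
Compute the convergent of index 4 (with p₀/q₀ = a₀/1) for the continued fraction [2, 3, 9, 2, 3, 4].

476/205

Using pₖ = aₖpₖ₋₁ + pₖ₋₂, qₖ = aₖqₖ₋₁ + qₖ₋₂ (with p₋₁=1, p₋₂=0, q₋₁=0, q₋₂=1):
  k=0: a=2, p=2, q=1
  k=1: a=3, p=7, q=3
  k=2: a=9, p=65, q=28
  k=3: a=2, p=137, q=59
  k=4: a=3, p=476, q=205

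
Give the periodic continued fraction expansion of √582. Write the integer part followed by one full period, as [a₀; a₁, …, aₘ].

[24; 8, 48]

a₀ = ⌊√582⌋ = 24.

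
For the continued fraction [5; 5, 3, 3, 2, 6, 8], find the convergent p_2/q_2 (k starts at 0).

Using pₖ = aₖpₖ₋₁ + pₖ₋₂, qₖ = aₖqₖ₋₁ + qₖ₋₂ (with p₋₁=1, p₋₂=0, q₋₁=0, q₋₂=1):
  k=0: a=5, p=5, q=1
  k=1: a=5, p=26, q=5
  k=2: a=3, p=83, q=16

83/16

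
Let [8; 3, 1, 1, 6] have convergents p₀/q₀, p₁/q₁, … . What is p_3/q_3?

Using pₖ = aₖpₖ₋₁ + pₖ₋₂, qₖ = aₖqₖ₋₁ + qₖ₋₂ (with p₋₁=1, p₋₂=0, q₋₁=0, q₋₂=1):
  k=0: a=8, p=8, q=1
  k=1: a=3, p=25, q=3
  k=2: a=1, p=33, q=4
  k=3: a=1, p=58, q=7

58/7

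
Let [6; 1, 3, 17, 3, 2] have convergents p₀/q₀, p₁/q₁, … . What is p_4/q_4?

1425/211

Using pₖ = aₖpₖ₋₁ + pₖ₋₂, qₖ = aₖqₖ₋₁ + qₖ₋₂ (with p₋₁=1, p₋₂=0, q₋₁=0, q₋₂=1):
  k=0: a=6, p=6, q=1
  k=1: a=1, p=7, q=1
  k=2: a=3, p=27, q=4
  k=3: a=17, p=466, q=69
  k=4: a=3, p=1425, q=211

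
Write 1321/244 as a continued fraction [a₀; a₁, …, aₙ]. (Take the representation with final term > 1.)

[5; 2, 2, 2, 2, 8]

1321 = 5·244 + 101
244 = 2·101 + 42
101 = 2·42 + 17
42 = 2·17 + 8
17 = 2·8 + 1
8 = 8·1 + 0  (stop)
So 1321/244 = [5; 2, 2, 2, 2, 8].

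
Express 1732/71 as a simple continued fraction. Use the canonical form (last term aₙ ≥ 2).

1732 = 24*71 + 28
71 = 2*28 + 15
28 = 1*15 + 13
15 = 1*13 + 2
13 = 6*2 + 1
2 = 2*1 + 0  (stop)
So 1732/71 = [24; 2, 1, 1, 6, 2].

[24; 2, 1, 1, 6, 2]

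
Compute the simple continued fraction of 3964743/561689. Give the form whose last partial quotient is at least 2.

[7; 17, 16, 15, 15, 9]

3964743 = 7×561689 + 32920
561689 = 17×32920 + 2049
32920 = 16×2049 + 136
2049 = 15×136 + 9
136 = 15×9 + 1
9 = 9×1 + 0  (stop)
So 3964743/561689 = [7; 17, 16, 15, 15, 9].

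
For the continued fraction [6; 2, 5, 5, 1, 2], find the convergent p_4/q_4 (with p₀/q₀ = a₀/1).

439/68

Using pₖ = aₖpₖ₋₁ + pₖ₋₂, qₖ = aₖqₖ₋₁ + qₖ₋₂ (with p₋₁=1, p₋₂=0, q₋₁=0, q₋₂=1):
  k=0: a=6, p=6, q=1
  k=1: a=2, p=13, q=2
  k=2: a=5, p=71, q=11
  k=3: a=5, p=368, q=57
  k=4: a=1, p=439, q=68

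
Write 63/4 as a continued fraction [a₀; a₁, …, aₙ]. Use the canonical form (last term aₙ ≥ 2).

63 = 15*4 + 3
4 = 1*3 + 1
3 = 3*1 + 0  (stop)
So 63/4 = [15; 1, 3].

[15; 1, 3]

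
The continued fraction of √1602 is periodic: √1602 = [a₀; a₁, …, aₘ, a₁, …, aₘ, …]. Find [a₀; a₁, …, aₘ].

[40; 40, 80]

a₀ = ⌊√1602⌋ = 40.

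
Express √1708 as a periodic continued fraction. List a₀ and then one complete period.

[41; 3, 20, 3, 82]

a₀ = ⌊√1708⌋ = 41.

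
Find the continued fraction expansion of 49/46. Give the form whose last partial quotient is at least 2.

49 = 1×46 + 3
46 = 15×3 + 1
3 = 3×1 + 0  (stop)
So 49/46 = [1; 15, 3].

[1; 15, 3]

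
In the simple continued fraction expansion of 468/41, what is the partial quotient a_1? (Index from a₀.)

2

468 = 11·41 + 17   →  a_0 = 11
41 = 2·17 + 7   →  a_1 = 2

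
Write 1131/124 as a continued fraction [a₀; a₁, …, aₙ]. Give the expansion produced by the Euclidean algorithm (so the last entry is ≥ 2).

1131 = 9·124 + 15
124 = 8·15 + 4
15 = 3·4 + 3
4 = 1·3 + 1
3 = 3·1 + 0  (stop)
So 1131/124 = [9; 8, 3, 1, 3].

[9; 8, 3, 1, 3]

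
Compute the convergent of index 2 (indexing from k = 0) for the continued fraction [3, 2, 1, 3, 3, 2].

10/3

Using pₖ = aₖpₖ₋₁ + pₖ₋₂, qₖ = aₖqₖ₋₁ + qₖ₋₂ (with p₋₁=1, p₋₂=0, q₋₁=0, q₋₂=1):
  k=0: a=3, p=3, q=1
  k=1: a=2, p=7, q=2
  k=2: a=1, p=10, q=3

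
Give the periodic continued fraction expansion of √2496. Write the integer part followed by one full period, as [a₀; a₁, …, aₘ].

[49; 1, 23, 1, 98]

a₀ = ⌊√2496⌋ = 49.
With m₀=0, d₀=1 and mₖ₊₁ = dₖaₖ − mₖ, dₖ₊₁ = (n − mₖ₊₁²)/dₖ, aₖ₊₁ = ⌊(a₀+mₖ₊₁)/dₖ₊₁⌋:
  k=1: m=49, d=95, a=1
  k=2: m=46, d=4, a=23
  k=3: m=46, d=95, a=1
  k=4: m=49, d=1, a=98
d=1 and a=2a₀=98 at k=4, so the next step gives (m, d) = (49, 95) again — its k=1 value — and the period has length 4.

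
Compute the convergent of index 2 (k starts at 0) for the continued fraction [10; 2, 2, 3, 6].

Using pₖ = aₖpₖ₋₁ + pₖ₋₂, qₖ = aₖqₖ₋₁ + qₖ₋₂ (with p₋₁=1, p₋₂=0, q₋₁=0, q₋₂=1):
  k=0: a=10, p=10, q=1
  k=1: a=2, p=21, q=2
  k=2: a=2, p=52, q=5

52/5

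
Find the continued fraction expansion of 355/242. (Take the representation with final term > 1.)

355 = 1*242 + 113
242 = 2*113 + 16
113 = 7*16 + 1
16 = 16*1 + 0  (stop)
So 355/242 = [1; 2, 7, 16].

[1; 2, 7, 16]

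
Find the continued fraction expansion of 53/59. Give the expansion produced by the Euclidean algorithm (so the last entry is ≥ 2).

53 = 0×59 + 53
59 = 1×53 + 6
53 = 8×6 + 5
6 = 1×5 + 1
5 = 5×1 + 0  (stop)
So 53/59 = [0; 1, 8, 1, 5].

[0; 1, 8, 1, 5]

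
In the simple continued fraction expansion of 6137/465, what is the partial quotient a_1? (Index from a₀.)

5

6137 = 13·465 + 92   →  a_0 = 13
465 = 5·92 + 5   →  a_1 = 5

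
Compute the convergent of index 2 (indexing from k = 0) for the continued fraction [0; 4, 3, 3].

3/13

Using pₖ = aₖpₖ₋₁ + pₖ₋₂, qₖ = aₖqₖ₋₁ + qₖ₋₂ (with p₋₁=1, p₋₂=0, q₋₁=0, q₋₂=1):
  k=0: a=0, p=0, q=1
  k=1: a=4, p=1, q=4
  k=2: a=3, p=3, q=13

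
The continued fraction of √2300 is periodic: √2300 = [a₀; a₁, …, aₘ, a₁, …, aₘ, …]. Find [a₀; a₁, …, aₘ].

a₀ = ⌊√2300⌋ = 47.
With m₀=0, d₀=1 and mₖ₊₁ = dₖaₖ − mₖ, dₖ₊₁ = (n − mₖ₊₁²)/dₖ, aₖ₊₁ = ⌊(a₀+mₖ₊₁)/dₖ₊₁⌋:
  k=1: m=47, d=91, a=1
  k=2: m=44, d=4, a=22
  k=3: m=44, d=91, a=1
  k=4: m=47, d=1, a=94
d=1 and a=2a₀=94 at k=4, so the next step gives (m, d) = (47, 91) again — its k=1 value — and the period has length 4.

[47; 1, 22, 1, 94]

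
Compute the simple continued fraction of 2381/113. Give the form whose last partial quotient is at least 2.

2381 = 21*113 + 8
113 = 14*8 + 1
8 = 8*1 + 0  (stop)
So 2381/113 = [21; 14, 8].

[21; 14, 8]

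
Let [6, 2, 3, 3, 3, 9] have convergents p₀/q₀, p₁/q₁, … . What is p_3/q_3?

148/23

Using pₖ = aₖpₖ₋₁ + pₖ₋₂, qₖ = aₖqₖ₋₁ + qₖ₋₂ (with p₋₁=1, p₋₂=0, q₋₁=0, q₋₂=1):
  k=0: a=6, p=6, q=1
  k=1: a=2, p=13, q=2
  k=2: a=3, p=45, q=7
  k=3: a=3, p=148, q=23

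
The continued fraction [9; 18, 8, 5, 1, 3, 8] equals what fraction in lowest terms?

254849/28144

Fold from the inside: start with 8/1.
  3 + 1/8 = 25/8
  1 + 8/25 = 33/25
  5 + 25/33 = 190/33
  8 + 33/190 = 1553/190
  18 + 190/1553 = 28144/1553
  9 + 1553/28144 = 254849/28144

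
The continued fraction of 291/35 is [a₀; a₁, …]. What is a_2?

5

291 = 8·35 + 11   →  a_0 = 8
35 = 3·11 + 2   →  a_1 = 3
11 = 5·2 + 1   →  a_2 = 5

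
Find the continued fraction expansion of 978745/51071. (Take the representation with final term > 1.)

978745 = 19·51071 + 8396
51071 = 6·8396 + 695
8396 = 12·695 + 56
695 = 12·56 + 23
56 = 2·23 + 10
23 = 2·10 + 3
10 = 3·3 + 1
3 = 3·1 + 0  (stop)
So 978745/51071 = [19; 6, 12, 12, 2, 2, 3, 3].

[19; 6, 12, 12, 2, 2, 3, 3]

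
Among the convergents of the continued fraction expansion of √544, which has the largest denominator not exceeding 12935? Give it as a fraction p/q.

√544 = [23; 3, 11, 3, 46, …] (period length 4).
Convergents:
  p_0/q_0 = 23/1
  p_1/q_1 = 70/3
  p_2/q_2 = 793/34
  p_3/q_3 = 2449/105
  p_4/q_4 = 113447/4864
  p_5/q_5 = 342790/14697
q_4 = 4864 ≤ 12935 < 14697 = q_5, so the answer is 113447/4864.

113447/4864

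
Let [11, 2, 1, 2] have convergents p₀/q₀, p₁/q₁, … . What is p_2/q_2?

34/3

Using pₖ = aₖpₖ₋₁ + pₖ₋₂, qₖ = aₖqₖ₋₁ + qₖ₋₂ (with p₋₁=1, p₋₂=0, q₋₁=0, q₋₂=1):
  k=0: a=11, p=11, q=1
  k=1: a=2, p=23, q=2
  k=2: a=1, p=34, q=3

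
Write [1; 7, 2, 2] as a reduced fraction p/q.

42/37

Using pₖ = aₖpₖ₋₁ + pₖ₋₂ and qₖ = aₖqₖ₋₁ + qₖ₋₂:
  k=0: a=1, p=1, q=1
  k=1: a=7, p=8, q=7
  k=2: a=2, p=17, q=15
  k=3: a=2, p=42, q=37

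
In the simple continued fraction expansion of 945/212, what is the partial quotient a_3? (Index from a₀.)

2

945 = 4·212 + 97   →  a_0 = 4
212 = 2·97 + 18   →  a_1 = 2
97 = 5·18 + 7   →  a_2 = 5
18 = 2·7 + 4   →  a_3 = 2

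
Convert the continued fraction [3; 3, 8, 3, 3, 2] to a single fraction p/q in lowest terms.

1979/596

Fold from the inside: start with 2/1.
  3 + 1/2 = 7/2
  3 + 2/7 = 23/7
  8 + 7/23 = 191/23
  3 + 23/191 = 596/191
  3 + 191/596 = 1979/596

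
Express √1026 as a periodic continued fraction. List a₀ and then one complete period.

[32; 32, 64]

a₀ = ⌊√1026⌋ = 32.
With m₀=0, d₀=1 and mₖ₊₁ = dₖaₖ − mₖ, dₖ₊₁ = (n − mₖ₊₁²)/dₖ, aₖ₊₁ = ⌊(a₀+mₖ₊₁)/dₖ₊₁⌋:
  k=1: m=32, d=2, a=32
  k=2: m=32, d=1, a=64
d=1 and a=2a₀=64 at k=2, so the next step gives (m, d) = (32, 2) again — its k=1 value — and the period has length 2.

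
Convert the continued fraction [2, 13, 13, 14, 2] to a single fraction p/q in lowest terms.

Fold from the inside: start with 2/1.
  14 + 1/2 = 29/2
  13 + 2/29 = 379/29
  13 + 29/379 = 4956/379
  2 + 379/4956 = 10291/4956

10291/4956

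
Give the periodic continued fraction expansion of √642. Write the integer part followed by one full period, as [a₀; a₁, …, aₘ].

a₀ = ⌊√642⌋ = 25.

[25; 2, 1, 24, 1, 2, 50]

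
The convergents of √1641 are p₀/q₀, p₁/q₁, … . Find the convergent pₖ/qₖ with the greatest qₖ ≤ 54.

√1641 = [40; 1, 1, 26, 1, 1, 80, …] (period length 6).
Convergents:
  p_0/q_0 = 40/1
  p_1/q_1 = 41/1
  p_2/q_2 = 81/2
  p_3/q_3 = 2147/53
  p_4/q_4 = 2228/55
q_3 = 53 ≤ 54 < 55 = q_4, so the answer is 2147/53.

2147/53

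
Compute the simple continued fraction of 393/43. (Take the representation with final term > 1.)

[9; 7, 6]

393 = 9*43 + 6
43 = 7*6 + 1
6 = 6*1 + 0  (stop)
So 393/43 = [9; 7, 6].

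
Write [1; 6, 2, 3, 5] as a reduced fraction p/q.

275/238

Using pₖ = aₖpₖ₋₁ + pₖ₋₂ and qₖ = aₖqₖ₋₁ + qₖ₋₂:
  k=0: a=1, p=1, q=1
  k=1: a=6, p=7, q=6
  k=2: a=2, p=15, q=13
  k=3: a=3, p=52, q=45
  k=4: a=5, p=275, q=238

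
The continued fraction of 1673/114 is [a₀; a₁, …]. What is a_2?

2

1673 = 14·114 + 77   →  a_0 = 14
114 = 1·77 + 37   →  a_1 = 1
77 = 2·37 + 3   →  a_2 = 2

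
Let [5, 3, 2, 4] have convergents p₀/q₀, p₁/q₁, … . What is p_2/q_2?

Using pₖ = aₖpₖ₋₁ + pₖ₋₂, qₖ = aₖqₖ₋₁ + qₖ₋₂ (with p₋₁=1, p₋₂=0, q₋₁=0, q₋₂=1):
  k=0: a=5, p=5, q=1
  k=1: a=3, p=16, q=3
  k=2: a=2, p=37, q=7

37/7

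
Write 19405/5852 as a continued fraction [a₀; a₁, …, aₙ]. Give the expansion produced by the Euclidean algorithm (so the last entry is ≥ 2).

[3; 3, 6, 16, 19]

19405 = 3*5852 + 1849
5852 = 3*1849 + 305
1849 = 6*305 + 19
305 = 16*19 + 1
19 = 19*1 + 0  (stop)
So 19405/5852 = [3; 3, 6, 16, 19].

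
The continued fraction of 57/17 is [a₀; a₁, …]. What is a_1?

2

57 = 3·17 + 6   →  a_0 = 3
17 = 2·6 + 5   →  a_1 = 2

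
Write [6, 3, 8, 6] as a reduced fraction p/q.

Fold from the inside: start with 6/1.
  8 + 1/6 = 49/6
  3 + 6/49 = 153/49
  6 + 49/153 = 967/153

967/153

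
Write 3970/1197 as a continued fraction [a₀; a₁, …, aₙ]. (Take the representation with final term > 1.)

3970 = 3×1197 + 379
1197 = 3×379 + 60
379 = 6×60 + 19
60 = 3×19 + 3
19 = 6×3 + 1
3 = 3×1 + 0  (stop)
So 3970/1197 = [3; 3, 6, 3, 6, 3].

[3; 3, 6, 3, 6, 3]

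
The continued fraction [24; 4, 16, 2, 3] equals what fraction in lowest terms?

Using pₖ = aₖpₖ₋₁ + pₖ₋₂ and qₖ = aₖqₖ₋₁ + qₖ₋₂:
  k=0: a=24, p=24, q=1
  k=1: a=4, p=97, q=4
  k=2: a=16, p=1576, q=65
  k=3: a=2, p=3249, q=134
  k=4: a=3, p=11323, q=467

11323/467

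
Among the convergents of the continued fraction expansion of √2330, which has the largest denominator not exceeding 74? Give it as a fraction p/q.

1786/37

√2330 = [48; 3, 1, 2, 2, 1, 3, 96, …] (period length 7).
Convergents:
  p_0/q_0 = 48/1
  p_1/q_1 = 145/3
  p_2/q_2 = 193/4
  p_3/q_3 = 531/11
  p_4/q_4 = 1255/26
  p_5/q_5 = 1786/37
  p_6/q_6 = 6613/137
q_5 = 37 ≤ 74 < 137 = q_6, so the answer is 1786/37.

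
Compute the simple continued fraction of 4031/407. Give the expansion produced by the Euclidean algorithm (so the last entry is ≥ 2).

4031 = 9·407 + 368
407 = 1·368 + 39
368 = 9·39 + 17
39 = 2·17 + 5
17 = 3·5 + 2
5 = 2·2 + 1
2 = 2·1 + 0  (stop)
So 4031/407 = [9; 1, 9, 2, 3, 2, 2].

[9; 1, 9, 2, 3, 2, 2]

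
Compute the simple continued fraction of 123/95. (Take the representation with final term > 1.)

[1; 3, 2, 1, 1, 5]

123 = 1·95 + 28
95 = 3·28 + 11
28 = 2·11 + 6
11 = 1·6 + 5
6 = 1·5 + 1
5 = 5·1 + 0  (stop)
So 123/95 = [1; 3, 2, 1, 1, 5].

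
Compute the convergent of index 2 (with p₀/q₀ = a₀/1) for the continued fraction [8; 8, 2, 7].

Using pₖ = aₖpₖ₋₁ + pₖ₋₂, qₖ = aₖqₖ₋₁ + qₖ₋₂ (with p₋₁=1, p₋₂=0, q₋₁=0, q₋₂=1):
  k=0: a=8, p=8, q=1
  k=1: a=8, p=65, q=8
  k=2: a=2, p=138, q=17

138/17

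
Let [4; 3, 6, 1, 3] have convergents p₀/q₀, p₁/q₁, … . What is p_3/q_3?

Using pₖ = aₖpₖ₋₁ + pₖ₋₂, qₖ = aₖqₖ₋₁ + qₖ₋₂ (with p₋₁=1, p₋₂=0, q₋₁=0, q₋₂=1):
  k=0: a=4, p=4, q=1
  k=1: a=3, p=13, q=3
  k=2: a=6, p=82, q=19
  k=3: a=1, p=95, q=22

95/22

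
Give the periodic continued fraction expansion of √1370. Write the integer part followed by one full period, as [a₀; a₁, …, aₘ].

[37; 74]

a₀ = ⌊√1370⌋ = 37.
With m₀=0, d₀=1 and mₖ₊₁ = dₖaₖ − mₖ, dₖ₊₁ = (n − mₖ₊₁²)/dₖ, aₖ₊₁ = ⌊(a₀+mₖ₊₁)/dₖ₊₁⌋:
  k=1: m=37, d=1, a=74
d=1 and a=2a₀=74 at k=1, so the next step gives (m, d) = (37, 1) again — its k=1 value — and the period has length 1.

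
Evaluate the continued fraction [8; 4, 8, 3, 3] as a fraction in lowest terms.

Fold from the inside: start with 3/1.
  3 + 1/3 = 10/3
  8 + 3/10 = 83/10
  4 + 10/83 = 342/83
  8 + 83/342 = 2819/342

2819/342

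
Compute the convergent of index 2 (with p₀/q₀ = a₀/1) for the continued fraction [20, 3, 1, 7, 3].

81/4

Using pₖ = aₖpₖ₋₁ + pₖ₋₂, qₖ = aₖqₖ₋₁ + qₖ₋₂ (with p₋₁=1, p₋₂=0, q₋₁=0, q₋₂=1):
  k=0: a=20, p=20, q=1
  k=1: a=3, p=61, q=3
  k=2: a=1, p=81, q=4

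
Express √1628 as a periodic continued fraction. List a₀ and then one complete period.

[40; 2, 1, 6, 1, 2, 80]

a₀ = ⌊√1628⌋ = 40.
With m₀=0, d₀=1 and mₖ₊₁ = dₖaₖ − mₖ, dₖ₊₁ = (n − mₖ₊₁²)/dₖ, aₖ₊₁ = ⌊(a₀+mₖ₊₁)/dₖ₊₁⌋:
  k=1: m=40, d=28, a=2
  k=2: m=16, d=49, a=1
  k=3: m=33, d=11, a=6
  k=4: m=33, d=49, a=1
  k=5: m=16, d=28, a=2
  k=6: m=40, d=1, a=80
d=1 and a=2a₀=80 at k=6, so the next step gives (m, d) = (40, 28) again — its k=1 value — and the period has length 6.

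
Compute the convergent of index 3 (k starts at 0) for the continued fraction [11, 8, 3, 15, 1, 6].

4259/383

Using pₖ = aₖpₖ₋₁ + pₖ₋₂, qₖ = aₖqₖ₋₁ + qₖ₋₂ (with p₋₁=1, p₋₂=0, q₋₁=0, q₋₂=1):
  k=0: a=11, p=11, q=1
  k=1: a=8, p=89, q=8
  k=2: a=3, p=278, q=25
  k=3: a=15, p=4259, q=383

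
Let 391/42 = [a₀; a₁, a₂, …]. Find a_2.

391 = 9·42 + 13   →  a_0 = 9
42 = 3·13 + 3   →  a_1 = 3
13 = 4·3 + 1   →  a_2 = 4

4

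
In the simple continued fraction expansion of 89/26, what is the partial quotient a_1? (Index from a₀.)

89 = 3·26 + 11   →  a_0 = 3
26 = 2·11 + 4   →  a_1 = 2

2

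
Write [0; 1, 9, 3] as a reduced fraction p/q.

Fold from the inside: start with 3/1.
  9 + 1/3 = 28/3
  1 + 3/28 = 31/28
  0 + 28/31 = 28/31

28/31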